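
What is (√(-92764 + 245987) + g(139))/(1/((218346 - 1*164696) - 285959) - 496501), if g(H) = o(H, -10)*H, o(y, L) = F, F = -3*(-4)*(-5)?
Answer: 193745706/11534165081 - 1626163*√3127/115341650810 ≈ 0.016009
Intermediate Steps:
F = -60 (F = 12*(-5) = -60)
o(y, L) = -60
g(H) = -60*H
(√(-92764 + 245987) + g(139))/(1/((218346 - 1*164696) - 285959) - 496501) = (√(-92764 + 245987) - 60*139)/(1/((218346 - 1*164696) - 285959) - 496501) = (√153223 - 8340)/(1/((218346 - 164696) - 285959) - 496501) = (7*√3127 - 8340)/(1/(53650 - 285959) - 496501) = (-8340 + 7*√3127)/(1/(-232309) - 496501) = (-8340 + 7*√3127)/(-1/232309 - 496501) = (-8340 + 7*√3127)/(-115341650810/232309) = (-8340 + 7*√3127)*(-232309/115341650810) = 193745706/11534165081 - 1626163*√3127/115341650810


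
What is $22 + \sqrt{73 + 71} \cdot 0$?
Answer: $22$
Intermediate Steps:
$22 + \sqrt{73 + 71} \cdot 0 = 22 + \sqrt{144} \cdot 0 = 22 + 12 \cdot 0 = 22 + 0 = 22$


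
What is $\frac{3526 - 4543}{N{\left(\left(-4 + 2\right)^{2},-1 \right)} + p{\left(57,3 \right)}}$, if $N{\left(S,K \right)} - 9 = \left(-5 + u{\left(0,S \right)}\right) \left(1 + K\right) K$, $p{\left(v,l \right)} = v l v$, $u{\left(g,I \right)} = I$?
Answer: $- \frac{113}{1084} \approx -0.10424$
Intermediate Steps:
$p{\left(v,l \right)} = l v^{2}$ ($p{\left(v,l \right)} = l v v = l v^{2}$)
$N{\left(S,K \right)} = 9 + K \left(1 + K\right) \left(-5 + S\right)$ ($N{\left(S,K \right)} = 9 + \left(-5 + S\right) \left(1 + K\right) K = 9 + \left(-5 + S\right) K \left(1 + K\right) = 9 + K \left(1 + K\right) \left(-5 + S\right)$)
$\frac{3526 - 4543}{N{\left(\left(-4 + 2\right)^{2},-1 \right)} + p{\left(57,3 \right)}} = \frac{3526 - 4543}{\left(9 - -5 - 5 \left(-1\right)^{2} - \left(-4 + 2\right)^{2} + \left(-4 + 2\right)^{2} \left(-1\right)^{2}\right) + 3 \cdot 57^{2}} = - \frac{1017}{\left(9 + 5 - 5 - \left(-2\right)^{2} + \left(-2\right)^{2} \cdot 1\right) + 3 \cdot 3249} = - \frac{1017}{\left(9 + 5 - 5 - 4 + 4 \cdot 1\right) + 9747} = - \frac{1017}{\left(9 + 5 - 5 - 4 + 4\right) + 9747} = - \frac{1017}{9 + 9747} = - \frac{1017}{9756} = \left(-1017\right) \frac{1}{9756} = - \frac{113}{1084}$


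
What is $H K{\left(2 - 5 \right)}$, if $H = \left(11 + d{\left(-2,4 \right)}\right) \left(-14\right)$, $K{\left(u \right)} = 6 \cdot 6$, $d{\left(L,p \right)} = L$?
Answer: $-4536$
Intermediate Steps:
$K{\left(u \right)} = 36$
$H = -126$ ($H = \left(11 - 2\right) \left(-14\right) = 9 \left(-14\right) = -126$)
$H K{\left(2 - 5 \right)} = \left(-126\right) 36 = -4536$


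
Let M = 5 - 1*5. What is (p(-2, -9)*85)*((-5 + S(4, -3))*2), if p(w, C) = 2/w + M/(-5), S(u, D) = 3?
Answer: 340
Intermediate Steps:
M = 0 (M = 5 - 5 = 0)
p(w, C) = 2/w (p(w, C) = 2/w + 0/(-5) = 2/w + 0*(-⅕) = 2/w + 0 = 2/w)
(p(-2, -9)*85)*((-5 + S(4, -3))*2) = ((2/(-2))*85)*((-5 + 3)*2) = ((2*(-½))*85)*(-2*2) = -1*85*(-4) = -85*(-4) = 340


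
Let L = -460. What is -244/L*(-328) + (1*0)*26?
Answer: -20008/115 ≈ -173.98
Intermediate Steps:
-244/L*(-328) + (1*0)*26 = -244/(-460)*(-328) + (1*0)*26 = -244*(-1/460)*(-328) + 0*26 = (61/115)*(-328) + 0 = -20008/115 + 0 = -20008/115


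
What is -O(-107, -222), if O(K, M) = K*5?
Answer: 535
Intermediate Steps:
O(K, M) = 5*K
-O(-107, -222) = -5*(-107) = -1*(-535) = 535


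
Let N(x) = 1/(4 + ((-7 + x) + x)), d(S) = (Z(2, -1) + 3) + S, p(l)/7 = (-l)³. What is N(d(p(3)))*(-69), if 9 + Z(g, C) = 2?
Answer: 69/389 ≈ 0.17738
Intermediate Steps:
Z(g, C) = -7 (Z(g, C) = -9 + 2 = -7)
p(l) = -7*l³ (p(l) = 7*(-l)³ = 7*(-l³) = -7*l³)
d(S) = -4 + S (d(S) = (-7 + 3) + S = -4 + S)
N(x) = 1/(-3 + 2*x) (N(x) = 1/(4 + (-7 + 2*x)) = 1/(-3 + 2*x))
N(d(p(3)))*(-69) = -69/(-3 + 2*(-4 - 7*3³)) = -69/(-3 + 2*(-4 - 7*27)) = -69/(-3 + 2*(-4 - 189)) = -69/(-3 + 2*(-193)) = -69/(-3 - 386) = -69/(-389) = -1/389*(-69) = 69/389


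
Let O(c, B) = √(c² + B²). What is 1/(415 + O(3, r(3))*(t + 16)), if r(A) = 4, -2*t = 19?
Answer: 2/895 ≈ 0.0022346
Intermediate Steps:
t = -19/2 (t = -½*19 = -19/2 ≈ -9.5000)
O(c, B) = √(B² + c²)
1/(415 + O(3, r(3))*(t + 16)) = 1/(415 + √(4² + 3²)*(-19/2 + 16)) = 1/(415 + √(16 + 9)*(13/2)) = 1/(415 + √25*(13/2)) = 1/(415 + 5*(13/2)) = 1/(415 + 65/2) = 1/(895/2) = 2/895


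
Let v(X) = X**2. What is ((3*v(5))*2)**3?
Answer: 3375000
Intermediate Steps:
((3*v(5))*2)**3 = ((3*5**2)*2)**3 = ((3*25)*2)**3 = (75*2)**3 = 150**3 = 3375000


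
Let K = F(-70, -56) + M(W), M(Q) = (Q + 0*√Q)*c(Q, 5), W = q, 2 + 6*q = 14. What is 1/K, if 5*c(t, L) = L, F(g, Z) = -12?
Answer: -⅒ ≈ -0.10000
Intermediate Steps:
c(t, L) = L/5
q = 2 (q = -⅓ + (⅙)*14 = -⅓ + 7/3 = 2)
W = 2
M(Q) = Q (M(Q) = (Q + 0*√Q)*((⅕)*5) = (Q + 0)*1 = Q*1 = Q)
K = -10 (K = -12 + 2 = -10)
1/K = 1/(-10) = -⅒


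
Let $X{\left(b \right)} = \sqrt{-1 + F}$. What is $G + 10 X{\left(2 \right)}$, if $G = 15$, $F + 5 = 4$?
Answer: $15 + 10 i \sqrt{2} \approx 15.0 + 14.142 i$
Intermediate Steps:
$F = -1$ ($F = -5 + 4 = -1$)
$X{\left(b \right)} = i \sqrt{2}$ ($X{\left(b \right)} = \sqrt{-1 - 1} = \sqrt{-2} = i \sqrt{2}$)
$G + 10 X{\left(2 \right)} = 15 + 10 i \sqrt{2}$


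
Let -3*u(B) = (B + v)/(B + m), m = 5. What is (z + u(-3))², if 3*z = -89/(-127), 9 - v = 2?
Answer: 3025/16129 ≈ 0.18755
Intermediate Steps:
v = 7 (v = 9 - 1*2 = 9 - 2 = 7)
u(B) = -(7 + B)/(3*(5 + B)) (u(B) = -(B + 7)/(3*(B + 5)) = -(7 + B)/(3*(5 + B)))
z = 89/381 (z = (-89/(-127))/3 = (-89*(-1/127))/3 = (⅓)*(89/127) = 89/381 ≈ 0.23360)
(z + u(-3))² = (89/381 + (-7 - 1*(-3))/(3*(5 - 3)))² = (89/381 + (⅓)*(-7 + 3)/2)² = (89/381 + (⅓)*(½)*(-4))² = (89/381 - ⅔)² = (-55/127)² = 3025/16129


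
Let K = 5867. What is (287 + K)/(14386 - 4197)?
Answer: 6154/10189 ≈ 0.60398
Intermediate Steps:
(287 + K)/(14386 - 4197) = (287 + 5867)/(14386 - 4197) = 6154/10189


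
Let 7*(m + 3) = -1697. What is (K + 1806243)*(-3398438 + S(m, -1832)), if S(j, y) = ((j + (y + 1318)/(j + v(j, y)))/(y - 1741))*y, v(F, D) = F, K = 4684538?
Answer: -473932552783984508698/21484449 ≈ -2.2059e+13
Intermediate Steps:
m = -1718/7 (m = -3 + (⅐)*(-1697) = -3 - 1697/7 = -1718/7 ≈ -245.43)
S(j, y) = y*(j + (1318 + y)/(2*j))/(-1741 + y) (S(j, y) = ((j + (y + 1318)/(j + j))/(y - 1741))*y = ((j + (1318 + y)/((2*j)))/(-1741 + y))*y = ((j + (1318 + y)*(1/(2*j)))/(-1741 + y))*y = ((j + (1318 + y)/(2*j))/(-1741 + y))*y = y*(j + (1318 + y)/(2*j))/(-1741 + y))
(K + 1806243)*(-3398438 + S(m, -1832)) = (4684538 + 1806243)*(-3398438 + (½)*(-1832)*(1318 - 1832 + 2*(-1718/7)²)/(-1718/7*(-1741 - 1832))) = 6490781*(-3398438 + (½)*(-1832)*(-7/1718)*(1318 - 1832 + 2*(2951524/49))/(-3573)) = 6490781*(-3398438 + (½)*(-1832)*(-7/1718)*(-1/3573)*(1318 - 1832 + 5903048/49)) = 6490781*(-3398438 + (½)*(-1832)*(-7/1718)*(-1/3573)*(5877862/49)) = 6490781*(-3398438 - 2692060796/21484449) = 6490781*(-73016259951458/21484449) = -473932552783984508698/21484449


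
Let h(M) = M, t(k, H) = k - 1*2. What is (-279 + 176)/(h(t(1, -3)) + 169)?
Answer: -103/168 ≈ -0.61310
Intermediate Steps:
t(k, H) = -2 + k (t(k, H) = k - 2 = -2 + k)
(-279 + 176)/(h(t(1, -3)) + 169) = (-279 + 176)/((-2 + 1) + 169) = -103/(-1 + 169) = -103/168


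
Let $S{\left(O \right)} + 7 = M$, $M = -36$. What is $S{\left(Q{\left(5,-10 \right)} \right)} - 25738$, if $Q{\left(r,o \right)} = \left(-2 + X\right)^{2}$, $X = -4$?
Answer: $-25781$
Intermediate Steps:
$Q{\left(r,o \right)} = 36$ ($Q{\left(r,o \right)} = \left(-2 - 4\right)^{2} = \left(-6\right)^{2} = 36$)
$S{\left(O \right)} = -43$ ($S{\left(O \right)} = -7 - 36 = -43$)
$S{\left(Q{\left(5,-10 \right)} \right)} - 25738 = -43 - 25738 = -25781$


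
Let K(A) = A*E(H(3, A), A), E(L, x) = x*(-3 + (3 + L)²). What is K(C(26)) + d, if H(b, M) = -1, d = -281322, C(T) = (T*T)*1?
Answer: 175654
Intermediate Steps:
C(T) = T² (C(T) = T²*1 = T²)
K(A) = A² (K(A) = A*(A*(-3 + (3 - 1)²)) = A*(A*(-3 + 2²)) = A*(A*(-3 + 4)) = A*(A*1) = A*A = A²)
K(C(26)) + d = (26²)² - 281322 = 676² - 281322 = 456976 - 281322 = 175654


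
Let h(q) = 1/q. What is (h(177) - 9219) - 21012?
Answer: -5350886/177 ≈ -30231.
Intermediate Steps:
(h(177) - 9219) - 21012 = (1/177 - 9219) - 21012 = -1631762/177 - 21012 = -5350886/177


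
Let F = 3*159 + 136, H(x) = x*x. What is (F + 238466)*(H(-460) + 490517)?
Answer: 167861430243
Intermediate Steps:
H(x) = x**2
F = 613 (F = 477 + 136 = 613)
(F + 238466)*(H(-460) + 490517) = (613 + 238466)*((-460)**2 + 490517) = 239079*(211600 + 490517) = 239079*702117 = 167861430243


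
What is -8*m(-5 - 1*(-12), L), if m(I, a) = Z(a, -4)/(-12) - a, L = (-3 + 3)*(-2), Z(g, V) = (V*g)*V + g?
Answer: 0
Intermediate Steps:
Z(g, V) = g + g*V² (Z(g, V) = g*V² + g = g + g*V²)
L = 0 (L = 0*(-2) = 0)
m(I, a) = -29*a/12 (m(I, a) = (a*(1 + (-4)²))/(-12) - a = (a*(1 + 16))*(-1/12) - a = (a*17)*(-1/12) - a = (17*a)*(-1/12) - a = -17*a/12 - a = -29*a/12)
-8*m(-5 - 1*(-12), L) = -(-58)*0/3 = -8*0 = 0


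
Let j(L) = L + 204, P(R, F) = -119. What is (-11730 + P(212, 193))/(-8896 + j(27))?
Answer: 11849/8665 ≈ 1.3675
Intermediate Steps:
j(L) = 204 + L
(-11730 + P(212, 193))/(-8896 + j(27)) = (-11730 - 119)/(-8896 + (204 + 27)) = -11849/(-8896 + 231) = -11849/(-8665) = -11849*(-1/8665) = 11849/8665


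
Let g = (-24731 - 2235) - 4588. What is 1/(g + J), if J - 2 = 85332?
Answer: 1/53780 ≈ 1.8594e-5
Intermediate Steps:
J = 85334 (J = 2 + 85332 = 85334)
g = -31554 (g = -26966 - 4588 = -31554)
1/(g + J) = 1/(-31554 + 85334) = 1/53780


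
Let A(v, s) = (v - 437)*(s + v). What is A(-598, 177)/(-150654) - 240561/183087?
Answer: -4296995957/1021584774 ≈ -4.2062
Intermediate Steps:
A(v, s) = (-437 + v)*(s + v)
A(-598, 177)/(-150654) - 240561/183087 = ((-598)² - 437*177 - 437*(-598) + 177*(-598))/(-150654) - 240561/183087 = (357604 - 77349 + 261326 - 105846)*(-1/150654) - 240561*1/183087 = 435735*(-1/150654) - 26729/20343 = -145245/50218 - 26729/20343 = -4296995957/1021584774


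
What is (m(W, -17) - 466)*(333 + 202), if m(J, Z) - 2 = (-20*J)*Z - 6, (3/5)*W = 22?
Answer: 19254650/3 ≈ 6.4182e+6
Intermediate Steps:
W = 110/3 (W = (5/3)*22 = 110/3 ≈ 36.667)
m(J, Z) = -4 - 20*J*Z (m(J, Z) = 2 + ((-20*J)*Z - 6) = 2 + (-20*J*Z - 6) = 2 + (-6 - 20*J*Z) = -4 - 20*J*Z)
(m(W, -17) - 466)*(333 + 202) = ((-4 - 20*110/3*(-17)) - 466)*(333 + 202) = ((-4 + 37400/3) - 466)*535 = (37388/3 - 466)*535 = (35990/3)*535 = 19254650/3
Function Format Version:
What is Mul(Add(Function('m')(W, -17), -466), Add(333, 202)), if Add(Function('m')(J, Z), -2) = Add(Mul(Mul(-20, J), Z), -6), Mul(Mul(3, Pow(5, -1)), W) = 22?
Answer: Rational(19254650, 3) ≈ 6.4182e+6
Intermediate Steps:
W = Rational(110, 3) (W = Mul(Rational(5, 3), 22) = Rational(110, 3) ≈ 36.667)
Function('m')(J, Z) = Add(-4, Mul(-20, J, Z)) (Function('m')(J, Z) = Add(2, Add(Mul(Mul(-20, J), Z), -6)) = Add(2, Add(Mul(-20, J, Z), -6)) = Add(2, Add(-6, Mul(-20, J, Z))) = Add(-4, Mul(-20, J, Z)))
Mul(Add(Function('m')(W, -17), -466), Add(333, 202)) = Mul(Add(Add(-4, Mul(-20, Rational(110, 3), -17)), -466), Add(333, 202)) = Mul(Add(Add(-4, Rational(37400, 3)), -466), 535) = Mul(Add(Rational(37388, 3), -466), 535) = Mul(Rational(35990, 3), 535) = Rational(19254650, 3)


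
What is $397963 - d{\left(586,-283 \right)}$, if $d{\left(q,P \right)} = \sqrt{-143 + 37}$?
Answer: $397963 - i \sqrt{106} \approx 3.9796 \cdot 10^{5} - 10.296 i$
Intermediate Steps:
$d{\left(q,P \right)} = i \sqrt{106}$ ($d{\left(q,P \right)} = \sqrt{-106} = i \sqrt{106}$)
$397963 - d{\left(586,-283 \right)} = 397963 - i \sqrt{106}$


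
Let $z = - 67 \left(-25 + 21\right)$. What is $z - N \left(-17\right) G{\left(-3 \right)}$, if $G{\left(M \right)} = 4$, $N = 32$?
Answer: $2444$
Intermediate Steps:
$z = 268$ ($z = \left(-67\right) \left(-4\right) = 268$)
$z - N \left(-17\right) G{\left(-3 \right)} = 268 - 32 \left(-17\right) 4 = 268 - \left(-544\right) 4 = 268 - -2176 = 268 + 2176 = 2444$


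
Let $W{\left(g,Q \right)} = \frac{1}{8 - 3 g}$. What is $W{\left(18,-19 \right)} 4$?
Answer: $- \frac{2}{23} \approx -0.086957$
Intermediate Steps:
$W{\left(18,-19 \right)} 4 = - \frac{1}{-8 + 3 \cdot 18} \cdot 4 = - \frac{1}{-8 + 54} \cdot 4 = - \frac{1}{46} \cdot 4 = \left(-1\right) \frac{1}{46} \cdot 4 = \left(- \frac{1}{46}\right) 4 = - \frac{2}{23}$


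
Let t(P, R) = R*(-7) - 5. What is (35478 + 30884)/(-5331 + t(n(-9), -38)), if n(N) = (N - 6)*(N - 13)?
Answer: -33181/2535 ≈ -13.089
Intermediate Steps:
n(N) = (-13 + N)*(-6 + N) (n(N) = (-6 + N)*(-13 + N) = (-13 + N)*(-6 + N))
t(P, R) = -5 - 7*R (t(P, R) = -7*R - 5 = -5 - 7*R)
(35478 + 30884)/(-5331 + t(n(-9), -38)) = (35478 + 30884)/(-5331 + (-5 - 7*(-38))) = 66362/(-5331 + (-5 + 266)) = 66362/(-5331 + 261) = 66362/(-5070) = 66362*(-1/5070) = -33181/2535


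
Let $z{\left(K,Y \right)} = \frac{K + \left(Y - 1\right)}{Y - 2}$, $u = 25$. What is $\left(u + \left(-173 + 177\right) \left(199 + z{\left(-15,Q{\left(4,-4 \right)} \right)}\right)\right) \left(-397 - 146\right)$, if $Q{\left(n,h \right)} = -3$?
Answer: $- \frac{2270283}{5} \approx -4.5406 \cdot 10^{5}$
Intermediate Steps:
$z{\left(K,Y \right)} = \frac{-1 + K + Y}{-2 + Y}$ ($z{\left(K,Y \right)} = \frac{K + \left(Y - 1\right)}{-2 + Y} = \frac{K + \left(-1 + Y\right)}{-2 + Y} = \frac{-1 + K + Y}{-2 + Y}$)
$\left(u + \left(-173 + 177\right) \left(199 + z{\left(-15,Q{\left(4,-4 \right)} \right)}\right)\right) \left(-397 - 146\right) = \left(25 + \left(-173 + 177\right) \left(199 + \frac{-1 - 15 - 3}{-2 - 3}\right)\right) \left(-397 - 146\right) = \left(25 + 4 \left(199 + \frac{1}{-5} \left(-19\right)\right)\right) \left(-543\right) = \left(25 + 4 \left(199 - - \frac{19}{5}\right)\right) \left(-543\right) = \left(25 + 4 \left(199 + \frac{19}{5}\right)\right) \left(-543\right) = \left(25 + 4 \cdot \frac{1014}{5}\right) \left(-543\right) = \left(25 + \frac{4056}{5}\right) \left(-543\right) = \frac{4181}{5} \left(-543\right) = - \frac{2270283}{5}$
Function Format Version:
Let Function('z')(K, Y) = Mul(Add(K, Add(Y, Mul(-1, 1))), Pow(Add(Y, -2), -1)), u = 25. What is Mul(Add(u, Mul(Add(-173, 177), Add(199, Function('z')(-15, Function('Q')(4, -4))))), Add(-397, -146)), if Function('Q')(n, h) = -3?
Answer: Rational(-2270283, 5) ≈ -4.5406e+5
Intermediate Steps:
Function('z')(K, Y) = Mul(Pow(Add(-2, Y), -1), Add(-1, K, Y)) (Function('z')(K, Y) = Mul(Add(K, Add(Y, -1)), Pow(Add(-2, Y), -1)) = Mul(Add(K, Add(-1, Y)), Pow(Add(-2, Y), -1)) = Mul(Add(-1, K, Y), Pow(Add(-2, Y), -1)) = Mul(Pow(Add(-2, Y), -1), Add(-1, K, Y)))
Mul(Add(u, Mul(Add(-173, 177), Add(199, Function('z')(-15, Function('Q')(4, -4))))), Add(-397, -146)) = Mul(Add(25, Mul(Add(-173, 177), Add(199, Mul(Pow(Add(-2, -3), -1), Add(-1, -15, -3))))), Add(-397, -146)) = Mul(Add(25, Mul(4, Add(199, Mul(Pow(-5, -1), -19)))), -543) = Mul(Add(25, Mul(4, Add(199, Mul(Rational(-1, 5), -19)))), -543) = Mul(Add(25, Mul(4, Add(199, Rational(19, 5)))), -543) = Mul(Add(25, Mul(4, Rational(1014, 5))), -543) = Mul(Add(25, Rational(4056, 5)), -543) = Mul(Rational(4181, 5), -543) = Rational(-2270283, 5)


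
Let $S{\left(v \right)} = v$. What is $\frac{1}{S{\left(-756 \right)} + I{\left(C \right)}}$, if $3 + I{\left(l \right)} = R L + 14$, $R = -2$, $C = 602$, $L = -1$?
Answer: $- \frac{1}{743} \approx -0.0013459$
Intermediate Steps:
$I{\left(l \right)} = 13$ ($I{\left(l \right)} = -3 + \left(\left(-2\right) \left(-1\right) + 14\right) = -3 + \left(2 + 14\right) = -3 + 16 = 13$)
$\frac{1}{S{\left(-756 \right)} + I{\left(C \right)}} = \frac{1}{-756 + 13} = \frac{1}{-743} = - \frac{1}{743}$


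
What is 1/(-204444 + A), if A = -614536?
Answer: -1/818980 ≈ -1.2210e-6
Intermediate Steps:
1/(-204444 + A) = 1/(-204444 - 614536) = 1/(-818980) = -1/818980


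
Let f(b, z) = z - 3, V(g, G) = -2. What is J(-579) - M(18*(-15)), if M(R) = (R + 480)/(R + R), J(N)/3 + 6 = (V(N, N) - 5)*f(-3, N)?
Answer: 219679/18 ≈ 12204.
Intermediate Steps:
f(b, z) = -3 + z
J(N) = 45 - 21*N (J(N) = -18 + 3*((-2 - 5)*(-3 + N)) = -18 + 3*(-7*(-3 + N)) = -18 + 3*(21 - 7*N) = -18 + (63 - 21*N) = 45 - 21*N)
M(R) = (480 + R)/(2*R) (M(R) = (480 + R)/((2*R)) = (480 + R)*(1/(2*R)) = (480 + R)/(2*R))
J(-579) - M(18*(-15)) = (45 - 21*(-579)) - (480 + 18*(-15))/(2*(18*(-15))) = (45 + 12159) - (480 - 270)/(2*(-270)) = 12204 - (-1)*210/(2*270) = 12204 - 1*(-7/18) = 12204 + 7/18 = 219679/18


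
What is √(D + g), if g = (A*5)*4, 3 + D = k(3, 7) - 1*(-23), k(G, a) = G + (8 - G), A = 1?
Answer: 4*√3 ≈ 6.9282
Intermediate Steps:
k(G, a) = 8
D = 28 (D = -3 + (8 - 1*(-23)) = -3 + (8 + 23) = -3 + 31 = 28)
g = 20 (g = (1*5)*4 = 5*4 = 20)
√(D + g) = √(28 + 20) = √48 = 4*√3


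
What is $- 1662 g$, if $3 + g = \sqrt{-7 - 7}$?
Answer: $4986 - 1662 i \sqrt{14} \approx 4986.0 - 6218.6 i$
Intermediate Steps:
$g = -3 + i \sqrt{14}$ ($g = -3 + \sqrt{-7 - 7} = -3 + \sqrt{-14} = -3 + i \sqrt{14} \approx -3.0 + 3.7417 i$)
$- 1662 g = - 1662 \left(-3 + i \sqrt{14}\right) = 4986 - 1662 i \sqrt{14}$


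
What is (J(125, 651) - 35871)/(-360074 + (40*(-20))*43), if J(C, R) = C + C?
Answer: 35621/394474 ≈ 0.090300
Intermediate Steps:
J(C, R) = 2*C
(J(125, 651) - 35871)/(-360074 + (40*(-20))*43) = (2*125 - 35871)/(-360074 + (40*(-20))*43) = (250 - 35871)/(-360074 - 800*43) = -35621/(-360074 - 34400) = -35621/(-394474) = -35621*(-1/394474) = 35621/394474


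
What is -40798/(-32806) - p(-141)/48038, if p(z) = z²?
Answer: 653819119/787967314 ≈ 0.82975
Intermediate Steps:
-40798/(-32806) - p(-141)/48038 = -40798/(-32806) - 1*(-141)²/48038 = -40798*(-1/32806) - 1*19881*(1/48038) = 20399/16403 - 19881*1/48038 = 20399/16403 - 19881/48038 = 653819119/787967314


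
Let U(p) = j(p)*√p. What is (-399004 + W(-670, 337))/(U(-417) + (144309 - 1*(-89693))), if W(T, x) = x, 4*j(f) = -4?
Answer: -93288875334/54756936421 - 398667*I*√417/54756936421 ≈ -1.7037 - 0.00014868*I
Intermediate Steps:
j(f) = -1 (j(f) = (¼)*(-4) = -1)
U(p) = -√p
(-399004 + W(-670, 337))/(U(-417) + (144309 - 1*(-89693))) = (-399004 + 337)/(-√(-417) + (144309 - 1*(-89693))) = -398667/(-I*√417 + (144309 + 89693)) = -398667/(-I*√417 + 234002) = -398667/(234002 - I*√417)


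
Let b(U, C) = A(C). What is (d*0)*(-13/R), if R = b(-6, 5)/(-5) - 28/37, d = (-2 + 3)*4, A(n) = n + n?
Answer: 0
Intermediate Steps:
A(n) = 2*n
b(U, C) = 2*C
d = 4 (d = 1*4 = 4)
R = -102/37 (R = (2*5)/(-5) - 28/37 = 10*(-1/5) - 28*1/37 = -2 - 28/37 = -102/37 ≈ -2.7568)
(d*0)*(-13/R) = (4*0)*(-13/(-102/37)) = 0*(-13*(-37/102)) = 0*(481/102) = 0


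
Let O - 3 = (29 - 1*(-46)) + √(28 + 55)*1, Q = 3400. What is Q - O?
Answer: 3322 - √83 ≈ 3312.9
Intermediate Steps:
O = 78 + √83 (O = 3 + ((29 - 1*(-46)) + √(28 + 55)*1) = 3 + ((29 + 46) + √83*1) = 3 + (75 + √83) = 78 + √83 ≈ 87.110)
Q - O = 3400 - (78 + √83) = 3400 + (-78 - √83) = 3322 - √83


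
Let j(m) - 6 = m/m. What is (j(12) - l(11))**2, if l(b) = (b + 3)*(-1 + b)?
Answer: 17689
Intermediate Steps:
j(m) = 7 (j(m) = 6 + m/m = 6 + 1 = 7)
l(b) = (-1 + b)*(3 + b) (l(b) = (3 + b)*(-1 + b) = (-1 + b)*(3 + b))
(j(12) - l(11))**2 = (7 - (-3 + 11**2 + 2*11))**2 = (7 - (-3 + 121 + 22))**2 = (7 - 1*140)**2 = (7 - 140)**2 = (-133)**2 = 17689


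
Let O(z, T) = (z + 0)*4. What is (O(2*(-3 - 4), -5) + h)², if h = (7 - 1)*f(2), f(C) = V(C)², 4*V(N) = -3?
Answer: 177241/64 ≈ 2769.4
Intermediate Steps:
V(N) = -¾ (V(N) = (¼)*(-3) = -¾)
f(C) = 9/16 (f(C) = (-¾)² = 9/16)
O(z, T) = 4*z (O(z, T) = z*4 = 4*z)
h = 27/8 (h = (7 - 1)*(9/16) = 6*(9/16) = 27/8 ≈ 3.3750)
(O(2*(-3 - 4), -5) + h)² = (4*(2*(-3 - 4)) + 27/8)² = (4*(2*(-7)) + 27/8)² = (4*(-14) + 27/8)² = (-56 + 27/8)² = (-421/8)² = 177241/64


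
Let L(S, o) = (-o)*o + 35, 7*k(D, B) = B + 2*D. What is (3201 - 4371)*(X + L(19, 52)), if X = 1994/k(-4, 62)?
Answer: 8460920/3 ≈ 2.8203e+6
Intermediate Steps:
k(D, B) = B/7 + 2*D/7 (k(D, B) = (B + 2*D)/7 = B/7 + 2*D/7)
L(S, o) = 35 - o**2 (L(S, o) = -o**2 + 35 = 35 - o**2)
X = 6979/27 (X = 1994/((1/7)*62 + (2/7)*(-4)) = 1994/(62/7 - 8/7) = 1994/(54/7) = 1994*(7/54) = 6979/27 ≈ 258.48)
(3201 - 4371)*(X + L(19, 52)) = (3201 - 4371)*(6979/27 + (35 - 1*52**2)) = -1170*(6979/27 + (35 - 1*2704)) = -1170*(6979/27 + (35 - 2704)) = -1170*(6979/27 - 2669) = -1170*(-65084/27) = 8460920/3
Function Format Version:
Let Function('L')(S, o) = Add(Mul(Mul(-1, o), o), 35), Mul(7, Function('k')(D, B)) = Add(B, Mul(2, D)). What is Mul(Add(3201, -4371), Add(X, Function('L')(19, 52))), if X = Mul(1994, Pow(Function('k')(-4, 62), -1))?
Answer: Rational(8460920, 3) ≈ 2.8203e+6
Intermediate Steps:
Function('k')(D, B) = Add(Mul(Rational(1, 7), B), Mul(Rational(2, 7), D)) (Function('k')(D, B) = Mul(Rational(1, 7), Add(B, Mul(2, D))) = Add(Mul(Rational(1, 7), B), Mul(Rational(2, 7), D)))
Function('L')(S, o) = Add(35, Mul(-1, Pow(o, 2))) (Function('L')(S, o) = Add(Mul(-1, Pow(o, 2)), 35) = Add(35, Mul(-1, Pow(o, 2))))
X = Rational(6979, 27) (X = Mul(1994, Pow(Add(Mul(Rational(1, 7), 62), Mul(Rational(2, 7), -4)), -1)) = Mul(1994, Pow(Add(Rational(62, 7), Rational(-8, 7)), -1)) = Mul(1994, Pow(Rational(54, 7), -1)) = Mul(1994, Rational(7, 54)) = Rational(6979, 27) ≈ 258.48)
Mul(Add(3201, -4371), Add(X, Function('L')(19, 52))) = Mul(Add(3201, -4371), Add(Rational(6979, 27), Add(35, Mul(-1, Pow(52, 2))))) = Mul(-1170, Add(Rational(6979, 27), Add(35, Mul(-1, 2704)))) = Mul(-1170, Add(Rational(6979, 27), Add(35, -2704))) = Mul(-1170, Add(Rational(6979, 27), -2669)) = Mul(-1170, Rational(-65084, 27)) = Rational(8460920, 3)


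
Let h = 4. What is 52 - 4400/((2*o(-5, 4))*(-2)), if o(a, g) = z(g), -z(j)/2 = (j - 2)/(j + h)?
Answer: -2148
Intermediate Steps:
z(j) = -2*(-2 + j)/(4 + j) (z(j) = -2*(j - 2)/(j + 4) = -2*(-2 + j)/(4 + j))
o(a, g) = 2*(2 - g)/(4 + g)
52 - 4400/((2*o(-5, 4))*(-2)) = 52 - 4400/((2*(2*(2 - 1*4)/(4 + 4)))*(-2)) = 52 - 4400/((2*(2*(2 - 4)/8))*(-2)) = 52 - 4400/((2*(2*(1/8)*(-2)))*(-2)) = 52 - 4400/((2*(-1/2))*(-2)) = 52 - 4400/((-1*(-2))) = 52 - 4400/2 = 52 - 40*55 = 52 - 2200 = -2148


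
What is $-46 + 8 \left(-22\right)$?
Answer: $-222$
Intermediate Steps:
$-46 + 8 \left(-22\right) = -46 - 176 = -222$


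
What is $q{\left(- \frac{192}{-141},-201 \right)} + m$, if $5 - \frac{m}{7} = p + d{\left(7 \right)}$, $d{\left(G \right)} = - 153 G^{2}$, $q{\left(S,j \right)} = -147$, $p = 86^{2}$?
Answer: $595$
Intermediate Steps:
$p = 7396$
$m = 742$ ($m = 35 - 7 \left(7396 - 153 \cdot 7^{2}\right) = 35 - 7 \left(7396 - 7497\right) = 35 - -707 = 35 + 707 = 742$)
$q{\left(- \frac{192}{-141},-201 \right)} + m = -147 + 742 = 595$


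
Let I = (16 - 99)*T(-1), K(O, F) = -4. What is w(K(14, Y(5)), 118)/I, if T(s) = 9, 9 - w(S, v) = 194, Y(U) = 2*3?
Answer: 185/747 ≈ 0.24766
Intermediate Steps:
Y(U) = 6
w(S, v) = -185 (w(S, v) = 9 - 1*194 = 9 - 194 = -185)
I = -747 (I = (16 - 99)*9 = -83*9 = -747)
w(K(14, Y(5)), 118)/I = -185/(-747) = -185*(-1/747) = 185/747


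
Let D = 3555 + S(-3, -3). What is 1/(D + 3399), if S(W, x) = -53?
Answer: 1/6901 ≈ 0.00014491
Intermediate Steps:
D = 3502 (D = 3555 - 53 = 3502)
1/(D + 3399) = 1/(3502 + 3399) = 1/6901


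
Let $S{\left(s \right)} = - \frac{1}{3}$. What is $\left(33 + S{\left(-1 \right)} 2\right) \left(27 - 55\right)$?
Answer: $- \frac{2716}{3} \approx -905.33$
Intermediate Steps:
$S{\left(s \right)} = - \frac{1}{3}$ ($S{\left(s \right)} = \left(-1\right) \frac{1}{3} = - \frac{1}{3}$)
$\left(33 + S{\left(-1 \right)} 2\right) \left(27 - 55\right) = \left(33 - \frac{2}{3}\right) \left(27 - 55\right) = \left(33 - \frac{2}{3}\right) \left(-28\right) = \frac{97}{3} \left(-28\right) = - \frac{2716}{3}$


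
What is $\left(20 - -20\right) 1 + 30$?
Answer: $70$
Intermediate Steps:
$\left(20 - -20\right) 1 + 30 = \left(20 + 20\right) 1 + 30 = 40 \cdot 1 + 30 = 40 + 30 = 70$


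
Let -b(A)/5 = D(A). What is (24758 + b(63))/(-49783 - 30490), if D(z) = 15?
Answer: -24683/80273 ≈ -0.30749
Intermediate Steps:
b(A) = -75 (b(A) = -5*15 = -75)
(24758 + b(63))/(-49783 - 30490) = (24758 - 75)/(-49783 - 30490) = 24683/(-80273) = 24683*(-1/80273) = -24683/80273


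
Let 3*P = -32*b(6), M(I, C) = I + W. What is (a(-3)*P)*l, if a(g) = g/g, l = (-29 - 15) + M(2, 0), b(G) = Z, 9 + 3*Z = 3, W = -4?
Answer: -2944/3 ≈ -981.33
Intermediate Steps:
Z = -2 (Z = -3 + (⅓)*3 = -3 + 1 = -2)
M(I, C) = -4 + I (M(I, C) = I - 4 = -4 + I)
b(G) = -2
P = 64/3 (P = (-32*(-2))/3 = (⅓)*64 = 64/3 ≈ 21.333)
l = -46 (l = (-29 - 15) + (-4 + 2) = -44 - 2 = -46)
a(g) = 1
(a(-3)*P)*l = (1*(64/3))*(-46) = (64/3)*(-46) = -2944/3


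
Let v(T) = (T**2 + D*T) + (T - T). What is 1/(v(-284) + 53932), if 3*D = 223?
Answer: 3/340432 ≈ 8.8123e-6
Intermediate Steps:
D = 223/3 (D = (1/3)*223 = 223/3 ≈ 74.333)
v(T) = T**2 + 223*T/3 (v(T) = (T**2 + 223*T/3) + (T - T) = (T**2 + 223*T/3) + 0 = T**2 + 223*T/3)
1/(v(-284) + 53932) = 1/((1/3)*(-284)*(223 + 3*(-284)) + 53932) = 1/((1/3)*(-284)*(223 - 852) + 53932) = 1/((1/3)*(-284)*(-629) + 53932) = 1/(178636/3 + 53932) = 1/(340432/3) = 3/340432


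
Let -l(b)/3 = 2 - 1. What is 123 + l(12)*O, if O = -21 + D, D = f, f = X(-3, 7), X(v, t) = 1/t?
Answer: 1299/7 ≈ 185.57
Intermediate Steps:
f = 1/7 ≈ 0.14286
D = 1/7 ≈ 0.14286
l(b) = -3 (l(b) = -3*(2 - 1) = -3*1 = -3)
O = -146/7 (O = -21 + 1/7 = -146/7 ≈ -20.857)
123 + l(12)*O = 123 - 3*(-146/7) = 123 + 438/7 = 1299/7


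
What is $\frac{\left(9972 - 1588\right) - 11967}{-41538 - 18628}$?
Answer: $\frac{3583}{60166} \approx 0.059552$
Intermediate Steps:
$\frac{\left(9972 - 1588\right) - 11967}{-41538 - 18628} = \frac{\left(9972 - 1588\right) - 11967}{-60166} = \left(8384 - 11967\right) \left(- \frac{1}{60166}\right) = \left(-3583\right) \left(- \frac{1}{60166}\right) = \frac{3583}{60166}$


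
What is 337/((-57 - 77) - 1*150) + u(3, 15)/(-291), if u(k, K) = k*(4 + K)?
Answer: -38085/27548 ≈ -1.3825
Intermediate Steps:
337/((-57 - 77) - 1*150) + u(3, 15)/(-291) = 337/((-57 - 77) - 1*150) + (3*(4 + 15))/(-291) = 337/(-134 - 150) + (3*19)*(-1/291) = 337/(-284) + 57*(-1/291) = 337*(-1/284) - 19/97 = -337/284 - 19/97 = -38085/27548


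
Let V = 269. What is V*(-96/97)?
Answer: -25824/97 ≈ -266.23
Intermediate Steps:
V*(-96/97) = 269*(-96/97) = -25824/97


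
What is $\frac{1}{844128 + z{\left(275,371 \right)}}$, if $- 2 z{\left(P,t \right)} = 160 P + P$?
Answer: $\frac{2}{1643981} \approx 1.2166 \cdot 10^{-6}$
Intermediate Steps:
$z{\left(P,t \right)} = - \frac{161 P}{2}$ ($z{\left(P,t \right)} = - \frac{160 P + P}{2} = - \frac{161 P}{2}$)
$\frac{1}{844128 + z{\left(275,371 \right)}} = \frac{1}{844128 - \frac{44275}{2}} = \frac{1}{\frac{1643981}{2}} = \frac{2}{1643981}$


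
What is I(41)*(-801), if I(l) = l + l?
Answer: -65682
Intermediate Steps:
I(l) = 2*l
I(41)*(-801) = (2*41)*(-801) = 82*(-801) = -65682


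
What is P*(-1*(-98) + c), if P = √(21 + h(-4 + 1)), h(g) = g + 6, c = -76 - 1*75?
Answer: -106*√6 ≈ -259.65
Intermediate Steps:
c = -151 (c = -76 - 75 = -151)
h(g) = 6 + g
P = 2*√6 (P = √(21 + (6 + (-4 + 1))) = √(21 + (6 - 3)) = √(21 + 3) = √24 = 2*√6 ≈ 4.8990)
P*(-1*(-98) + c) = (2*√6)*(-1*(-98) - 151) = (2*√6)*(98 - 151) = (2*√6)*(-53) = -106*√6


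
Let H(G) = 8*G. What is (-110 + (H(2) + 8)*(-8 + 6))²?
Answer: 24964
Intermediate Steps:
(-110 + (H(2) + 8)*(-8 + 6))² = (-110 + (8*2 + 8)*(-8 + 6))² = (-110 + (16 + 8)*(-2))² = (-110 + 24*(-2))² = (-110 - 48)² = (-158)² = 24964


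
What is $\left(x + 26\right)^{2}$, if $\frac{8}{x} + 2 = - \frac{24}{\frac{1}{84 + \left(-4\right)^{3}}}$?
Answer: $\frac{39212644}{58081} \approx 675.14$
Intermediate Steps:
$x = - \frac{4}{241}$ ($x = \frac{8}{-2 - \frac{24}{\frac{1}{84 + \left(-4\right)^{3}}}} = \frac{8}{-2 - \frac{24}{\frac{1}{84 - 64}}} = \frac{8}{-2 - \frac{24}{\frac{1}{20}}} = \frac{8}{-2 - 24 \frac{1}{\frac{1}{20}}} = \frac{8}{-2 - 480} = \frac{8}{-482} = 8 \left(- \frac{1}{482}\right) = - \frac{4}{241} \approx -0.016598$)
$\left(x + 26\right)^{2} = \left(- \frac{4}{241} + 26\right)^{2} = \left(\frac{6262}{241}\right)^{2} = \frac{39212644}{58081}$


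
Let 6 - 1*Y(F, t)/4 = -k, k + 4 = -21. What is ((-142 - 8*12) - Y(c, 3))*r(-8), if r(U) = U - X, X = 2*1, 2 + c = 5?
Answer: 1620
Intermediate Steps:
c = 3 (c = -2 + 5 = 3)
k = -25 (k = -4 - 21 = -25)
Y(F, t) = -76 (Y(F, t) = 24 - (-4)*(-25) = 24 - 4*25 = 24 - 100 = -76)
X = 2
r(U) = -2 + U (r(U) = U - 1*2 = U - 2 = -2 + U)
((-142 - 8*12) - Y(c, 3))*r(-8) = ((-142 - 8*12) - 1*(-76))*(-2 - 8) = ((-142 - 96) + 76)*(-10) = (-238 + 76)*(-10) = -162*(-10) = 1620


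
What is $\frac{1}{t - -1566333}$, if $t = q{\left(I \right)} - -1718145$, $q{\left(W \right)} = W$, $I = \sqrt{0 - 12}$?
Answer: $\frac{547413}{1797965955416} - \frac{i \sqrt{3}}{5393897866248} \approx 3.0446 \cdot 10^{-7} - 3.2111 \cdot 10^{-13} i$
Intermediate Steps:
$I = 2 i \sqrt{3}$ ($I = \sqrt{-12} = 2 i \sqrt{3} \approx 3.4641 i$)
$t = 1718145 + 2 i \sqrt{3}$ ($t = 2 i \sqrt{3} - -1718145 = 2 i \sqrt{3} + 1718145 = 1718145 + 2 i \sqrt{3} \approx 1.7181 \cdot 10^{6} + 3.4641 i$)
$\frac{1}{t - -1566333} = \frac{1}{\left(1718145 + 2 i \sqrt{3}\right) - -1566333} = \frac{1}{\left(1718145 + 2 i \sqrt{3}\right) + 1566333} = \frac{1}{3284478 + 2 i \sqrt{3}}$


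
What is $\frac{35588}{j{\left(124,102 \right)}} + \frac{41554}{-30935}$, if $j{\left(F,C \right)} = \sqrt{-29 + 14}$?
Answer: $- \frac{41554}{30935} - \frac{35588 i \sqrt{15}}{15} \approx -1.3433 - 9188.8 i$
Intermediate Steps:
$j{\left(F,C \right)} = i \sqrt{15}$ ($j{\left(F,C \right)} = \sqrt{-15} = i \sqrt{15}$)
$\frac{35588}{j{\left(124,102 \right)}} + \frac{41554}{-30935} = \frac{35588}{i \sqrt{15}} + \frac{41554}{-30935} = 35588 \left(- \frac{i \sqrt{15}}{15}\right) + 41554 \left(- \frac{1}{30935}\right) = - \frac{35588 i \sqrt{15}}{15} - \frac{41554}{30935} = - \frac{41554}{30935} - \frac{35588 i \sqrt{15}}{15}$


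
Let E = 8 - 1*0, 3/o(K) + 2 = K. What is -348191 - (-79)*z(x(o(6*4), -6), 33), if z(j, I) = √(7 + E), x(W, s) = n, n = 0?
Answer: -348191 + 79*√15 ≈ -3.4789e+5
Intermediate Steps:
o(K) = 3/(-2 + K)
E = 8 (E = 8 + 0 = 8)
x(W, s) = 0
z(j, I) = √15 (z(j, I) = √(7 + 8) = √15)
-348191 - (-79)*z(x(o(6*4), -6), 33) = -348191 - (-79)*√15 = -348191 + 79*√15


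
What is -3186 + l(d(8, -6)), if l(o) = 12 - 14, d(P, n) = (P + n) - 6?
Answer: -3188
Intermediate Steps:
d(P, n) = -6 + P + n
l(o) = -2
-3186 + l(d(8, -6)) = -3186 - 2 = -3188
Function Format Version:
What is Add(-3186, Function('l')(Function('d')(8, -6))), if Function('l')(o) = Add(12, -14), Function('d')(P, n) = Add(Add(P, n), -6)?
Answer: -3188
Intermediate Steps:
Function('d')(P, n) = Add(-6, P, n)
Function('l')(o) = -2
Add(-3186, Function('l')(Function('d')(8, -6))) = Add(-3186, -2) = -3188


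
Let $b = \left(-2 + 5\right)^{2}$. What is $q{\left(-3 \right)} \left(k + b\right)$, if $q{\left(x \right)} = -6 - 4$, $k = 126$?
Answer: $-1350$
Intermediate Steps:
$q{\left(x \right)} = -10$ ($q{\left(x \right)} = -6 - 4 = -10$)
$b = 9$ ($b = 3^{2} = 9$)
$q{\left(-3 \right)} \left(k + b\right) = - 10 \left(126 + 9\right) = \left(-10\right) 135 = -1350$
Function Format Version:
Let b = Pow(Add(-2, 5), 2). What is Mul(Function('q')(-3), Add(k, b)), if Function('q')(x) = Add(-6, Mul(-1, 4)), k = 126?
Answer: -1350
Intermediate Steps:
Function('q')(x) = -10 (Function('q')(x) = Add(-6, -4) = -10)
b = 9 (b = Pow(3, 2) = 9)
Mul(Function('q')(-3), Add(k, b)) = Mul(-10, Add(126, 9)) = Mul(-10, 135) = -1350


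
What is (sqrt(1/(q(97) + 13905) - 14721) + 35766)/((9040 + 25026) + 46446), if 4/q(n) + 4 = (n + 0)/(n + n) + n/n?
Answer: 17883/40256 + I*sqrt(17785224969946)/2798476352 ≈ 0.44423 + 0.001507*I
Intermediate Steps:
q(n) = -8/5 (q(n) = 4/(-4 + ((n + 0)/(n + n) + n/n)) = 4/(-4 + (n/((2*n)) + 1)) = 4/(-4 + (n*(1/(2*n)) + 1)) = 4/(-4 + (1/2 + 1)) = 4/(-4 + 3/2) = 4/(-5/2) = 4*(-2/5) = -8/5)
(sqrt(1/(q(97) + 13905) - 14721) + 35766)/((9040 + 25026) + 46446) = (sqrt(1/(-8/5 + 13905) - 14721) + 35766)/((9040 + 25026) + 46446) = (sqrt(1/(69517/5) - 14721) + 35766)/(34066 + 46446) = (sqrt(5/69517 - 14721) + 35766)/80512 = (sqrt(-1023359752/69517) + 35766)*(1/80512) = (2*I*sqrt(17785224969946)/69517 + 35766)*(1/80512) = (35766 + 2*I*sqrt(17785224969946)/69517)*(1/80512) = 17883/40256 + I*sqrt(17785224969946)/2798476352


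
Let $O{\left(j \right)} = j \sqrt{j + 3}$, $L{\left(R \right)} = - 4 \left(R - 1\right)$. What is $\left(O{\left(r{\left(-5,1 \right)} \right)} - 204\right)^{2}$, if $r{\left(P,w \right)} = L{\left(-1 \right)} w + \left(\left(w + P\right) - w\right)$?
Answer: $41670 - 1224 \sqrt{6} \approx 38672.0$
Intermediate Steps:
$L{\left(R \right)} = 4 - 4 R$ ($L{\left(R \right)} = - 4 \left(-1 + R\right) = 4 - 4 R$)
$r{\left(P,w \right)} = P + 8 w$ ($r{\left(P,w \right)} = \left(4 - -4\right) w + \left(\left(w + P\right) - w\right) = \left(4 + 4\right) w + \left(\left(P + w\right) - w\right) = 8 w + P = P + 8 w$)
$O{\left(j \right)} = j \sqrt{3 + j}$
$\left(O{\left(r{\left(-5,1 \right)} \right)} - 204\right)^{2} = \left(\left(-5 + 8 \cdot 1\right) \sqrt{3 + \left(-5 + 8 \cdot 1\right)} - 204\right)^{2} = \left(\left(-5 + 8\right) \sqrt{3 + \left(-5 + 8\right)} - 204\right)^{2} = \left(3 \sqrt{3 + 3} - 204\right)^{2} = \left(3 \sqrt{6} - 204\right)^{2} = \left(-204 + 3 \sqrt{6}\right)^{2}$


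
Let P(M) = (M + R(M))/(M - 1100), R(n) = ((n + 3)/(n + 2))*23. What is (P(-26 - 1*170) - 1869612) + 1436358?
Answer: -36310140037/83808 ≈ -4.3325e+5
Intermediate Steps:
R(n) = 23*(3 + n)/(2 + n) (R(n) = ((3 + n)/(2 + n))*23 = 23*(3 + n)/(2 + n))
P(M) = (M + 23*(3 + M)/(2 + M))/(-1100 + M) (P(M) = (M + 23*(3 + M)/(2 + M))/(M - 1100) = (M + 23*(3 + M)/(2 + M))/(-1100 + M))
(P(-26 - 1*170) - 1869612) + 1436358 = ((69 + 23*(-26 - 1*170) + (-26 - 1*170)*(2 + (-26 - 1*170)))/((-1100 + (-26 - 1*170))*(2 + (-26 - 1*170))) - 1869612) + 1436358 = ((69 + 23*(-26 - 170) + (-26 - 170)*(2 + (-26 - 170)))/((-1100 + (-26 - 170))*(2 + (-26 - 170))) - 1869612) + 1436358 = ((69 + 23*(-196) - 196*(2 - 196))/((-1100 - 196)*(2 - 196)) - 1869612) + 1436358 = ((69 - 4508 - 196*(-194))/(-1296*(-194)) - 1869612) + 1436358 = (-1/1296*(-1/194)*(69 - 4508 + 38024) - 1869612) + 1436358 = (-1/1296*(-1/194)*33585 - 1869612) + 1436358 = (11195/83808 - 1869612) + 1436358 = -156688431301/83808 + 1436358 = -36310140037/83808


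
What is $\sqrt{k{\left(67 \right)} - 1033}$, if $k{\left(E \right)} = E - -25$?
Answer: $i \sqrt{941} \approx 30.676 i$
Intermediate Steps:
$k{\left(E \right)} = 25 + E$ ($k{\left(E \right)} = E + 25 = 25 + E$)
$\sqrt{k{\left(67 \right)} - 1033} = \sqrt{\left(25 + 67\right) - 1033} = \sqrt{92 - 1033} = \sqrt{-941} = i \sqrt{941}$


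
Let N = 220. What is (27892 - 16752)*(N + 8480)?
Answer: 96918000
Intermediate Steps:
(27892 - 16752)*(N + 8480) = (27892 - 16752)*(220 + 8480) = 11140*8700 = 96918000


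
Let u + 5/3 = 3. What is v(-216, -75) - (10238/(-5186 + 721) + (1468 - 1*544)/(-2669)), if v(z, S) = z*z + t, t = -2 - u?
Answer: 1667985735076/35751255 ≈ 46655.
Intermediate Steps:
u = 4/3 (u = -5/3 + 3 = 4/3 ≈ 1.3333)
t = -10/3 (t = -2 - 1*4/3 = -2 - 4/3 = -10/3 ≈ -3.3333)
v(z, S) = -10/3 + z² (v(z, S) = z*z - 10/3 = z² - 10/3 = -10/3 + z²)
v(-216, -75) - (10238/(-5186 + 721) + (1468 - 1*544)/(-2669)) = (-10/3 + (-216)²) - (10238/(-5186 + 721) + (1468 - 1*544)/(-2669)) = (-10/3 + 46656) - (10238/(-4465) + (1468 - 544)*(-1/2669)) = 139958/3 - (10238*(-1/4465) + 924*(-1/2669)) = 139958/3 - (-10238/4465 - 924/2669) = 139958/3 - 1*(-31450882/11917085) = 139958/3 + 31450882/11917085 = 1667985735076/35751255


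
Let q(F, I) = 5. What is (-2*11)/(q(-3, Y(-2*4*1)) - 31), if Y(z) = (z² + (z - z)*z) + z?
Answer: 11/13 ≈ 0.84615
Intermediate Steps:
Y(z) = z + z² (Y(z) = (z² + 0*z) + z = (z² + 0) + z = z² + z = z + z²)
(-2*11)/(q(-3, Y(-2*4*1)) - 31) = (-2*11)/(5 - 31) = -22/(-26) = -22*(-1/26) = 11/13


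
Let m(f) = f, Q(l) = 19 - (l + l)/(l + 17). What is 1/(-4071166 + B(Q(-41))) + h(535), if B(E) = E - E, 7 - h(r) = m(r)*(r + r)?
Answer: -2330510478539/4071166 ≈ -5.7244e+5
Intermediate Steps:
Q(l) = 19 - 2*l/(17 + l)
h(r) = 7 - 2*r**2 (h(r) = 7 - r*(r + r) = 7 - r*2*r = 7 - 2*r**2)
B(E) = 0
1/(-4071166 + B(Q(-41))) + h(535) = 1/(-4071166 + 0) + (7 - 2*535**2) = 1/(-4071166) + (7 - 2*286225) = -1/4071166 + (7 - 572450) = -1/4071166 - 572443 = -2330510478539/4071166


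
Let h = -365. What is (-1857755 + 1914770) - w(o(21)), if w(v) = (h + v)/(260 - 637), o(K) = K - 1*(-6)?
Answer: 1653409/29 ≈ 57014.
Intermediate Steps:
o(K) = 6 + K (o(K) = K + 6 = 6 + K)
w(v) = 365/377 - v/377 (w(v) = (-365 + v)/(260 - 637) = (-365 + v)/(-377) = (-365 + v)*(-1/377) = 365/377 - v/377)
(-1857755 + 1914770) - w(o(21)) = (-1857755 + 1914770) - (365/377 - (6 + 21)/377) = 57015 - (365/377 - 1/377*27) = 57015 - (365/377 - 27/377) = 57015 - 1*26/29 = 57015 - 26/29 = 1653409/29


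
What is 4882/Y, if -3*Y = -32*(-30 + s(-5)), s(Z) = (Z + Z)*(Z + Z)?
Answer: 7323/1120 ≈ 6.5384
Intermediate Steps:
s(Z) = 4*Z² (s(Z) = (2*Z)*(2*Z) = 4*Z²)
Y = 2240/3 (Y = -(-32)*(-30 + 4*(-5)²)/3 = -(-32)*(-30 + 4*25)/3 = -(-32)*(-30 + 100)/3 = -(-32)*70/3 = -⅓*(-2240) = 2240/3 ≈ 746.67)
4882/Y = 4882/(2240/3) = 4882*(3/2240) = 7323/1120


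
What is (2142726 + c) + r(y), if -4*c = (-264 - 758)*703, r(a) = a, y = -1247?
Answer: 4642191/2 ≈ 2.3211e+6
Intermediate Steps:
c = 359233/2 (c = -(-264 - 758)*703/4 = -(-511)*703/2 = -1/4*(-718466) = 359233/2 ≈ 1.7962e+5)
(2142726 + c) + r(y) = (2142726 + 359233/2) - 1247 = 4644685/2 - 1247 = 4642191/2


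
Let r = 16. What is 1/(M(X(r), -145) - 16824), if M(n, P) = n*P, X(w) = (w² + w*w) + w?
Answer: -1/93384 ≈ -1.0708e-5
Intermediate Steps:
X(w) = w + 2*w² (X(w) = (w² + w²) + w = 2*w² + w = w + 2*w²)
M(n, P) = P*n
1/(M(X(r), -145) - 16824) = 1/(-2320*(1 + 2*16) - 16824) = 1/(-2320*(1 + 32) - 16824) = 1/(-2320*33 - 16824) = 1/(-145*528 - 16824) = 1/(-76560 - 16824) = 1/(-93384) = -1/93384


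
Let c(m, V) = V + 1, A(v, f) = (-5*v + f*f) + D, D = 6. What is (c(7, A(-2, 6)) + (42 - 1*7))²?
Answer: 7744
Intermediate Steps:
A(v, f) = 6 + f² - 5*v (A(v, f) = (-5*v + f*f) + 6 = (-5*v + f²) + 6 = (f² - 5*v) + 6 = 6 + f² - 5*v)
c(m, V) = 1 + V
(c(7, A(-2, 6)) + (42 - 1*7))² = ((1 + (6 + 6² - 5*(-2))) + (42 - 1*7))² = ((1 + (6 + 36 + 10)) + (42 - 7))² = ((1 + 52) + 35)² = (53 + 35)² = 88² = 7744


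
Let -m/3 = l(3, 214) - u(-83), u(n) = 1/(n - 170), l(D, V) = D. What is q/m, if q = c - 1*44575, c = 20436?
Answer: 6107167/2280 ≈ 2678.6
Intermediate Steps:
u(n) = 1/(-170 + n)
m = -2280/253 (m = -3*(3 - 1/(-170 - 83)) = -3*(3 - 1/(-253)) = -3*(3 - 1*(-1/253)) = -3*(3 + 1/253) = -3*760/253 = -2280/253 ≈ -9.0119)
q = -24139 (q = 20436 - 1*44575 = 20436 - 44575 = -24139)
q/m = -24139/(-2280/253) = -24139*(-253/2280) = 6107167/2280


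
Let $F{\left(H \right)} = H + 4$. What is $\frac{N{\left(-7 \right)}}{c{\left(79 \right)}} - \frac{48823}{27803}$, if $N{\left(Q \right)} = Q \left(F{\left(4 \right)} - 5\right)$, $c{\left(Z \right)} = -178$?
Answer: $- \frac{8106631}{4948934} \approx -1.6381$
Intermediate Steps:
$F{\left(H \right)} = 4 + H$
$N{\left(Q \right)} = 3 Q$ ($N{\left(Q \right)} = Q \left(\left(4 + 4\right) - 5\right) = Q \left(8 - 5\right) = Q 3 = 3 Q$)
$\frac{N{\left(-7 \right)}}{c{\left(79 \right)}} - \frac{48823}{27803} = \frac{3 \left(-7\right)}{-178} - \frac{48823}{27803} = \left(-21\right) \left(- \frac{1}{178}\right) - \frac{48823}{27803} = \frac{21}{178} - \frac{48823}{27803} = - \frac{8106631}{4948934}$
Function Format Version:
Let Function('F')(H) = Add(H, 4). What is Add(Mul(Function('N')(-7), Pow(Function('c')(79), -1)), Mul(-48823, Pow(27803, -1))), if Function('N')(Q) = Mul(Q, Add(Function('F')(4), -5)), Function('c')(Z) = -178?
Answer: Rational(-8106631, 4948934) ≈ -1.6381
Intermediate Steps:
Function('F')(H) = Add(4, H)
Function('N')(Q) = Mul(3, Q) (Function('N')(Q) = Mul(Q, Add(Add(4, 4), -5)) = Mul(Q, Add(8, -5)) = Mul(Q, 3) = Mul(3, Q))
Add(Mul(Function('N')(-7), Pow(Function('c')(79), -1)), Mul(-48823, Pow(27803, -1))) = Add(Mul(Mul(3, -7), Pow(-178, -1)), Mul(-48823, Pow(27803, -1))) = Add(Mul(-21, Rational(-1, 178)), Mul(-48823, Rational(1, 27803))) = Add(Rational(21, 178), Rational(-48823, 27803)) = Rational(-8106631, 4948934)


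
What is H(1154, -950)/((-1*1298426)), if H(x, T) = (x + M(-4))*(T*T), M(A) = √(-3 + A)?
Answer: -520742500/649213 - 451250*I*√7/649213 ≈ -802.11 - 1.839*I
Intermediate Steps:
H(x, T) = T²*(x + I*√7) (H(x, T) = (x + √(-3 - 4))*(T*T) = (x + √(-7))*T² = (x + I*√7)*T² = T²*(x + I*√7))
H(1154, -950)/((-1*1298426)) = ((-950)²*(1154 + I*√7))/((-1*1298426)) = (902500*(1154 + I*√7))/(-1298426) = (1041485000 + 902500*I*√7)*(-1/1298426) = -520742500/649213 - 451250*I*√7/649213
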